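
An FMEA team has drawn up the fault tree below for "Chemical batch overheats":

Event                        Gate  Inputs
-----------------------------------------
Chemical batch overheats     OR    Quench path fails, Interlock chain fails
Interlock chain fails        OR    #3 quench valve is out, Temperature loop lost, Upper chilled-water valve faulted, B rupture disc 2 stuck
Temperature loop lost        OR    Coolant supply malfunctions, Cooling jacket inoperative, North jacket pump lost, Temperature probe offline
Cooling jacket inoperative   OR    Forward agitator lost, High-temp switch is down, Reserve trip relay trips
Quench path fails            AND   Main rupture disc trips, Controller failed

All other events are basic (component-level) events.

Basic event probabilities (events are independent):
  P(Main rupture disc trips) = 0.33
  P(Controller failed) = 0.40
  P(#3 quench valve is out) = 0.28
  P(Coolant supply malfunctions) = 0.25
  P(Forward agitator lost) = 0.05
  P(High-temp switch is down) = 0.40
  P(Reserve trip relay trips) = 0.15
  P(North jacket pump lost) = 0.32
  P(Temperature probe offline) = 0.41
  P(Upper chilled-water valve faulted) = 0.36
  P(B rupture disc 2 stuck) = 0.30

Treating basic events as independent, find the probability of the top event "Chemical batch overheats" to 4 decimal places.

0.9592

P(Quench path fails) [AND] = 0.33 × 0.40 = 0.132000
P(Cooling jacket inoperative) [OR] = 1 − (1−0.05) × (1−0.40) × (1−0.15) = 0.515500
P(Temperature loop lost) [OR] = 1 − (1−0.25) × (1−0.515500) × (1−0.32) × (1−0.41) = 0.854214
P(Interlock chain fails) [OR] = 1 − (1−0.28) × (1−0.854214) × (1−0.36) × (1−0.30) = 0.952975
P(Chemical batch overheats) [OR] = 1 − (1−0.132000) × (1−0.952975) = 0.959182
Rounded to 4 decimal places: P(Chemical batch overheats) ≈ 0.9592.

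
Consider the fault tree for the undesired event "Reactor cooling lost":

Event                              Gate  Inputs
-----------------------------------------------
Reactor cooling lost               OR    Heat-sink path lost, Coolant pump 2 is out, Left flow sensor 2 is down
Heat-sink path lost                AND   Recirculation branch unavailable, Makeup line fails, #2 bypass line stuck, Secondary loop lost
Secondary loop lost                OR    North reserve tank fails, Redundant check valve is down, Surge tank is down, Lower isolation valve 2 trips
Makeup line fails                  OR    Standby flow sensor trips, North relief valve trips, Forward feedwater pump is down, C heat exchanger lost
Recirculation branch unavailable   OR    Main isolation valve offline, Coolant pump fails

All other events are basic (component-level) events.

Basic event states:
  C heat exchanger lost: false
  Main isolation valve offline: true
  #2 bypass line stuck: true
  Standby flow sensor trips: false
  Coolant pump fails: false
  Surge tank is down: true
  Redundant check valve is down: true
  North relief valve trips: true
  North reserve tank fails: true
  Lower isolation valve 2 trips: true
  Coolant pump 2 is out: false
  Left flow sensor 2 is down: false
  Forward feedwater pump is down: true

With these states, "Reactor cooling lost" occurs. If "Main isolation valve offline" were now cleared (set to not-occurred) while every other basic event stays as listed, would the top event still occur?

Counterfactual: set "Main isolation valve offline" to not occurred.
Recirculation branch unavailable [OR]: Main isolation valve offline=not, Coolant pump fails=not → no input occurs → does not occur.
Makeup line fails [OR]: Standby flow sensor trips=not, North relief valve trips=occurs, Forward feedwater pump is down=occurs, C heat exchanger lost=not → at least one input occurs → occurs.
Secondary loop lost [OR]: North reserve tank fails=occurs, Redundant check valve is down=occurs, Surge tank is down=occurs, Lower isolation valve 2 trips=occurs → at least one input occurs → occurs.
Heat-sink path lost [AND]: Recirculation branch unavailable=not, Makeup line fails=occurs, #2 bypass line stuck=occurs, Secondary loop lost=occurs → not all inputs occur → does not occur.
Reactor cooling lost [OR]: Heat-sink path lost=not, Coolant pump 2 is out=not, Left flow sensor 2 is down=not → no input occurs → does not occur.

No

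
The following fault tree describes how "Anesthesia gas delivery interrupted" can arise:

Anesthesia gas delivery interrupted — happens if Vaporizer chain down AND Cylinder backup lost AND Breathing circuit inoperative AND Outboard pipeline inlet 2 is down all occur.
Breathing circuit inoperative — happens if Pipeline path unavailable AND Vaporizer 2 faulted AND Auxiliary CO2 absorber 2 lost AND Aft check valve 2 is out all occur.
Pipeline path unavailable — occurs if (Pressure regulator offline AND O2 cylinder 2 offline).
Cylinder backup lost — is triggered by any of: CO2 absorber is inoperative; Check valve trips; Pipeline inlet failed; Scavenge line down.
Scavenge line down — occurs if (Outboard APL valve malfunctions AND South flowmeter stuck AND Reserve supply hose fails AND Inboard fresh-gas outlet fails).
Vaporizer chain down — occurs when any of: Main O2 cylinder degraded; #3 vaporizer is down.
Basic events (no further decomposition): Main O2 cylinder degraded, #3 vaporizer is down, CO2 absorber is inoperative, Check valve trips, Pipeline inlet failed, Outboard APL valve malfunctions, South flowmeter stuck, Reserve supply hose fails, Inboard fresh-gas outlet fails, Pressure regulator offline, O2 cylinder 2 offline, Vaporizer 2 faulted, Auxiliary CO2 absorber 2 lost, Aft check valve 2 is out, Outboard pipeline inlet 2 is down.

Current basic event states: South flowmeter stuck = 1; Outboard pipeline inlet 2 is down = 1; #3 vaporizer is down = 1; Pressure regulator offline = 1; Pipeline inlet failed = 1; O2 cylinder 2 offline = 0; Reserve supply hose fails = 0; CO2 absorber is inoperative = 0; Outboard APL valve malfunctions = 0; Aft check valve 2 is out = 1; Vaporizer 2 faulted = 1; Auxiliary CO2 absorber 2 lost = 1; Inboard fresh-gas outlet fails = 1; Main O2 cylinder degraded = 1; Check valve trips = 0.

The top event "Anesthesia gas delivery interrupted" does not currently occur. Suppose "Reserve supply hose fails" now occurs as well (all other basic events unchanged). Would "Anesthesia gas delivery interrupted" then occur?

No

Counterfactual: set "Reserve supply hose fails" to occurred.
Vaporizer chain down [OR]: Main O2 cylinder degraded=occurs, #3 vaporizer is down=occurs → at least one input occurs → occurs.
Scavenge line down [AND]: Outboard APL valve malfunctions=not, South flowmeter stuck=occurs, Reserve supply hose fails=occurs, Inboard fresh-gas outlet fails=occurs → not all inputs occur → does not occur.
Cylinder backup lost [OR]: CO2 absorber is inoperative=not, Check valve trips=not, Pipeline inlet failed=occurs, Scavenge line down=not → at least one input occurs → occurs.
Pipeline path unavailable [AND]: Pressure regulator offline=occurs, O2 cylinder 2 offline=not → not all inputs occur → does not occur.
Breathing circuit inoperative [AND]: Pipeline path unavailable=not, Vaporizer 2 faulted=occurs, Auxiliary CO2 absorber 2 lost=occurs, Aft check valve 2 is out=occurs → not all inputs occur → does not occur.
Anesthesia gas delivery interrupted [AND]: Vaporizer chain down=occurs, Cylinder backup lost=occurs, Breathing circuit inoperative=not, Outboard pipeline inlet 2 is down=occurs → not all inputs occur → does not occur.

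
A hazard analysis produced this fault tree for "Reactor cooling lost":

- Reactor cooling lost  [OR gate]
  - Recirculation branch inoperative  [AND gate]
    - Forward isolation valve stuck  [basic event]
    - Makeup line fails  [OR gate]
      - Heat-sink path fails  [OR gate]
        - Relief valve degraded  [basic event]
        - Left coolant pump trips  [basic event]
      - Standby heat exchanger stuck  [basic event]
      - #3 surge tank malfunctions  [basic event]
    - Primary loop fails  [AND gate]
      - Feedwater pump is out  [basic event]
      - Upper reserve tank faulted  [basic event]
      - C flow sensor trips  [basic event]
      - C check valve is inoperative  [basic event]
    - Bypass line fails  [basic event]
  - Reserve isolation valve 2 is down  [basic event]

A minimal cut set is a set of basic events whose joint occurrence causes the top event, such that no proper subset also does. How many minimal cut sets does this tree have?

Heat-sink path fails [OR]: union of children's cut sets → 2 cut set(s).
Makeup line fails [OR]: union of children's cut sets → 4 cut set(s).
Primary loop fails [AND]: one cut set from each child combined → 1 × 1 × 1 × 1 = 1 cut set(s).
Recirculation branch inoperative [AND]: one cut set from each child combined → 1 × 4 × 1 × 1 = 4 cut set(s).
Reactor cooling lost [OR]: union of children's cut sets → 5 cut set(s).
Minimal cut sets: {Bypass line fails, C check valve is inoperative, C flow sensor trips, Feedwater pump is out, Forward isolation valve stuck, Relief valve degraded, Upper reserve tank faulted}; {Bypass line fails, C check valve is inoperative, C flow sensor trips, Feedwater pump is out, Forward isolation valve stuck, Left coolant pump trips, Upper reserve tank faulted}; {Bypass line fails, C check valve is inoperative, C flow sensor trips, Feedwater pump is out, Forward isolation valve stuck, Standby heat exchanger stuck, Upper reserve tank faulted}; {#3 surge tank malfunctions, Bypass line fails, C check valve is inoperative, C flow sensor trips, Feedwater pump is out, Forward isolation valve stuck, Upper reserve tank faulted}; {Reserve isolation valve 2 is down}.

5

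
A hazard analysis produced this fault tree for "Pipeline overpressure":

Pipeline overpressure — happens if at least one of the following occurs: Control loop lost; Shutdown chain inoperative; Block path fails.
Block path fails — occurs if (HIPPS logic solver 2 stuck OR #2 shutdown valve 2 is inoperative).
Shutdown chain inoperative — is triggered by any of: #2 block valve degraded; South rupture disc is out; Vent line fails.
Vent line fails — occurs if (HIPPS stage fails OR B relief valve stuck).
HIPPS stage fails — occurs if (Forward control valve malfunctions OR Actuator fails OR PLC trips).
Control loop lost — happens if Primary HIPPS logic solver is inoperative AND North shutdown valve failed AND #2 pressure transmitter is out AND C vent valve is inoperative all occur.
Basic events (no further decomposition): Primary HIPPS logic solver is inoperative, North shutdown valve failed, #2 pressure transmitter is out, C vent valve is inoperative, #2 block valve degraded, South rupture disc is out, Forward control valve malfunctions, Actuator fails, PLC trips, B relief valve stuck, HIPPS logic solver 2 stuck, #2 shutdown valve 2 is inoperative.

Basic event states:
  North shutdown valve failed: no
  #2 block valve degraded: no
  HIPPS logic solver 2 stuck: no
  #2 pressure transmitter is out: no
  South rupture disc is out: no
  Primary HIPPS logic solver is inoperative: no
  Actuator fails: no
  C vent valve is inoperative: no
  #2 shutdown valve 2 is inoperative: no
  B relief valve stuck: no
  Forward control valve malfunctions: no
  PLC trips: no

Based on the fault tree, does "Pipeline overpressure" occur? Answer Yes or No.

No

Control loop lost [AND]: Primary HIPPS logic solver is inoperative=not, North shutdown valve failed=not, #2 pressure transmitter is out=not, C vent valve is inoperative=not → not all inputs occur → does not occur.
HIPPS stage fails [OR]: Forward control valve malfunctions=not, Actuator fails=not, PLC trips=not → no input occurs → does not occur.
Vent line fails [OR]: HIPPS stage fails=not, B relief valve stuck=not → no input occurs → does not occur.
Shutdown chain inoperative [OR]: #2 block valve degraded=not, South rupture disc is out=not, Vent line fails=not → no input occurs → does not occur.
Block path fails [OR]: HIPPS logic solver 2 stuck=not, #2 shutdown valve 2 is inoperative=not → no input occurs → does not occur.
Pipeline overpressure [OR]: Control loop lost=not, Shutdown chain inoperative=not, Block path fails=not → no input occurs → does not occur.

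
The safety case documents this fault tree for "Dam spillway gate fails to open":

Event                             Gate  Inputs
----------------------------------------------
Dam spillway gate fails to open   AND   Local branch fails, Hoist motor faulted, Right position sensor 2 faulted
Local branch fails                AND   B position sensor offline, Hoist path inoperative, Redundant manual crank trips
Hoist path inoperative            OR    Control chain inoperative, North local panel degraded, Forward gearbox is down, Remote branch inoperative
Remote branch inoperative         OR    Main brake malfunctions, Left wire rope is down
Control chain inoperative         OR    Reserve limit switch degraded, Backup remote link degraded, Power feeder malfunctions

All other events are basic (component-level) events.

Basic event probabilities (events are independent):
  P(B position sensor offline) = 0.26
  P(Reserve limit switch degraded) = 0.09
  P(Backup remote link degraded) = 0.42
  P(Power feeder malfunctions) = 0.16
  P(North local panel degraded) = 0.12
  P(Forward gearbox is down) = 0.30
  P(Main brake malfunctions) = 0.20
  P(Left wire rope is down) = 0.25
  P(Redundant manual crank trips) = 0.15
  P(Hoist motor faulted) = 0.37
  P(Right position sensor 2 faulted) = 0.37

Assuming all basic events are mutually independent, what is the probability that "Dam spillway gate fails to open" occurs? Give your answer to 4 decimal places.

P(Control chain inoperative) [OR] = 1 − (1−0.09) × (1−0.42) × (1−0.16) = 0.556648
P(Remote branch inoperative) [OR] = 1 − (1−0.20) × (1−0.25) = 0.400000
P(Hoist path inoperative) [OR] = 1 − (1−0.556648) × (1−0.12) × (1−0.30) × (1−0.400000) = 0.836137
P(Local branch fails) [AND] = 0.26 × 0.836137 × 0.15 = 0.032609
P(Dam spillway gate fails to open) [AND] = 0.032609 × 0.37 × 0.37 = 0.004464
Rounded to 4 decimal places: P(Dam spillway gate fails to open) ≈ 0.0045.

0.0045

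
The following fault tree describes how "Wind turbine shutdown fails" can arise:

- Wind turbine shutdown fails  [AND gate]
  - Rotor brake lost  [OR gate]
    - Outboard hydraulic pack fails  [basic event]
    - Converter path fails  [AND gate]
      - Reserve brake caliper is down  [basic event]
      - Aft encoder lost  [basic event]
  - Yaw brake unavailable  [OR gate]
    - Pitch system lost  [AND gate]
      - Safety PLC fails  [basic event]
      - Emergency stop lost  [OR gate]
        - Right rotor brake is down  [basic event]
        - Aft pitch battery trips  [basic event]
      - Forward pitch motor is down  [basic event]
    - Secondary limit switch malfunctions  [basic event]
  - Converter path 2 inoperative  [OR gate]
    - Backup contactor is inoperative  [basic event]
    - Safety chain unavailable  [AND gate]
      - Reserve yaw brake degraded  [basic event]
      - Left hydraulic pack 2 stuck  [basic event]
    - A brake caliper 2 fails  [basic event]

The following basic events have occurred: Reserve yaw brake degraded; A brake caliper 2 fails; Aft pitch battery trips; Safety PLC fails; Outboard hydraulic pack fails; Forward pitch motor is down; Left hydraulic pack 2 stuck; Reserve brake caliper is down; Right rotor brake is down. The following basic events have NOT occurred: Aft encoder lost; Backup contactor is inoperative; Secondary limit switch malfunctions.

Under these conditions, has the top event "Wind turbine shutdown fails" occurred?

Converter path fails [AND]: Reserve brake caliper is down=occurs, Aft encoder lost=not → not all inputs occur → does not occur.
Rotor brake lost [OR]: Outboard hydraulic pack fails=occurs, Converter path fails=not → at least one input occurs → occurs.
Emergency stop lost [OR]: Right rotor brake is down=occurs, Aft pitch battery trips=occurs → at least one input occurs → occurs.
Pitch system lost [AND]: Safety PLC fails=occurs, Emergency stop lost=occurs, Forward pitch motor is down=occurs → all inputs occur → occurs.
Yaw brake unavailable [OR]: Pitch system lost=occurs, Secondary limit switch malfunctions=not → at least one input occurs → occurs.
Safety chain unavailable [AND]: Reserve yaw brake degraded=occurs, Left hydraulic pack 2 stuck=occurs → all inputs occur → occurs.
Converter path 2 inoperative [OR]: Backup contactor is inoperative=not, Safety chain unavailable=occurs, A brake caliper 2 fails=occurs → at least one input occurs → occurs.
Wind turbine shutdown fails [AND]: Rotor brake lost=occurs, Yaw brake unavailable=occurs, Converter path 2 inoperative=occurs → all inputs occur → occurs.

Yes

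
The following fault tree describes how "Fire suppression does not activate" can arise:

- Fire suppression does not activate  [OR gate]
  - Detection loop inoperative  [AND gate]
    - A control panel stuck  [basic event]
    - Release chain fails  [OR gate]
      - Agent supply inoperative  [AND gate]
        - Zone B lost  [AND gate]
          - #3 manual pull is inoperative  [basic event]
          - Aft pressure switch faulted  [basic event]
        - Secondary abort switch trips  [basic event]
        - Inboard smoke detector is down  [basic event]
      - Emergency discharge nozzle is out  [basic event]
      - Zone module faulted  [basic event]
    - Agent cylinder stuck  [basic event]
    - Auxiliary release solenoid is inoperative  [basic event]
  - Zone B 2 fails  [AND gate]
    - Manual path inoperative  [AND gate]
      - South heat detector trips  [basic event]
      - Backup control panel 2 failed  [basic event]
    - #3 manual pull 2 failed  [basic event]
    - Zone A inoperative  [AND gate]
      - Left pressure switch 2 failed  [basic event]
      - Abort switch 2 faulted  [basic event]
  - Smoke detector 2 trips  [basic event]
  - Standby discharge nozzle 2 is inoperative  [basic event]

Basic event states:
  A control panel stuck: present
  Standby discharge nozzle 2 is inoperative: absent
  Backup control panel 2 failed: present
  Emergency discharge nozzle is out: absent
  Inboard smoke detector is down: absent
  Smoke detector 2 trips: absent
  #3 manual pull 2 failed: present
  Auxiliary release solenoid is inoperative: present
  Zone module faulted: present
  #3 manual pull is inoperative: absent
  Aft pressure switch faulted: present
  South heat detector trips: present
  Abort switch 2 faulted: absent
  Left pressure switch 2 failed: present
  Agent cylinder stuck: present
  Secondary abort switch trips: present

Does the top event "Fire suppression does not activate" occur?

Yes

Zone B lost [AND]: #3 manual pull is inoperative=not, Aft pressure switch faulted=occurs → not all inputs occur → does not occur.
Agent supply inoperative [AND]: Zone B lost=not, Secondary abort switch trips=occurs, Inboard smoke detector is down=not → not all inputs occur → does not occur.
Release chain fails [OR]: Agent supply inoperative=not, Emergency discharge nozzle is out=not, Zone module faulted=occurs → at least one input occurs → occurs.
Detection loop inoperative [AND]: A control panel stuck=occurs, Release chain fails=occurs, Agent cylinder stuck=occurs, Auxiliary release solenoid is inoperative=occurs → all inputs occur → occurs.
Manual path inoperative [AND]: South heat detector trips=occurs, Backup control panel 2 failed=occurs → all inputs occur → occurs.
Zone A inoperative [AND]: Left pressure switch 2 failed=occurs, Abort switch 2 faulted=not → not all inputs occur → does not occur.
Zone B 2 fails [AND]: Manual path inoperative=occurs, #3 manual pull 2 failed=occurs, Zone A inoperative=not → not all inputs occur → does not occur.
Fire suppression does not activate [OR]: Detection loop inoperative=occurs, Zone B 2 fails=not, Smoke detector 2 trips=not, Standby discharge nozzle 2 is inoperative=not → at least one input occurs → occurs.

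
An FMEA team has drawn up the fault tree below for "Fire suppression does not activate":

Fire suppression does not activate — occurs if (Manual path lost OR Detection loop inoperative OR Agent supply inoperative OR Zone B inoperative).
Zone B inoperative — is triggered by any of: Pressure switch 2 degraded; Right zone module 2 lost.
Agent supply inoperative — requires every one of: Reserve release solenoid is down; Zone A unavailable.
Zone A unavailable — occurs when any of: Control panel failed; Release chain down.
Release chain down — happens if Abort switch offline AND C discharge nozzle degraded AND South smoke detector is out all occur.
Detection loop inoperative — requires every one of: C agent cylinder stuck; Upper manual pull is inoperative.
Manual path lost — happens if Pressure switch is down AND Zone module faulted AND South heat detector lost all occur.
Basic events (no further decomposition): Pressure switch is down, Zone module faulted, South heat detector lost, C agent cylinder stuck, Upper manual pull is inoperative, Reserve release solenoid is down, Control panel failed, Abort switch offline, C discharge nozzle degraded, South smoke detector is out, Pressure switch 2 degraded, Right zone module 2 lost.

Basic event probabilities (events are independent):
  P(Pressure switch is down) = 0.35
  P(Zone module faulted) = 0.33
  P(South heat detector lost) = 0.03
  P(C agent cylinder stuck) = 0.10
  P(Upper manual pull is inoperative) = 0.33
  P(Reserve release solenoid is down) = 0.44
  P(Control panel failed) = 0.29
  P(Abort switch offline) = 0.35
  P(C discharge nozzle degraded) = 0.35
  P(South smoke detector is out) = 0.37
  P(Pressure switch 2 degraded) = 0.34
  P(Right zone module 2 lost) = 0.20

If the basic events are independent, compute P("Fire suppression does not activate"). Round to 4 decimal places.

0.5633

P(Manual path lost) [AND] = 0.35 × 0.33 × 0.03 = 0.003465
P(Detection loop inoperative) [AND] = 0.10 × 0.33 = 0.033000
P(Release chain down) [AND] = 0.35 × 0.35 × 0.37 = 0.045325
P(Zone A unavailable) [OR] = 1 − (1−0.29) × (1−0.045325) = 0.322181
P(Agent supply inoperative) [AND] = 0.44 × 0.322181 = 0.141760
P(Zone B inoperative) [OR] = 1 − (1−0.34) × (1−0.20) = 0.472000
P(Fire suppression does not activate) [OR] = 1 − (1−0.003465) × (1−0.033000) × (1−0.141760) × (1−0.472000) = 0.563322
Rounded to 4 decimal places: P(Fire suppression does not activate) ≈ 0.5633.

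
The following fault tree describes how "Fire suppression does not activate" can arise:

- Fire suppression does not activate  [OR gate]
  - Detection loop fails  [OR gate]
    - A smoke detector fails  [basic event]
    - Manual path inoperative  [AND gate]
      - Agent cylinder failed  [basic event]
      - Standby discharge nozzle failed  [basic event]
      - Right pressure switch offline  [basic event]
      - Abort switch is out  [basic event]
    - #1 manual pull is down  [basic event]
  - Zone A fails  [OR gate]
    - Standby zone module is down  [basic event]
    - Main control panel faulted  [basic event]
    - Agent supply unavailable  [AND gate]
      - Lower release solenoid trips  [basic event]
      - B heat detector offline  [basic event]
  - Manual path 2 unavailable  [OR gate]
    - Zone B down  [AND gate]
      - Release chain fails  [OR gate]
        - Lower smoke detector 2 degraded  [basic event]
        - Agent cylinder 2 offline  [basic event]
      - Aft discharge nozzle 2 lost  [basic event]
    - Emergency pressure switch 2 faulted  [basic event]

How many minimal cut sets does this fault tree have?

Manual path inoperative [AND]: one cut set from each child combined → 1 × 1 × 1 × 1 = 1 cut set(s).
Detection loop fails [OR]: union of children's cut sets → 3 cut set(s).
Agent supply unavailable [AND]: one cut set from each child combined → 1 × 1 = 1 cut set(s).
Zone A fails [OR]: union of children's cut sets → 3 cut set(s).
Release chain fails [OR]: union of children's cut sets → 2 cut set(s).
Zone B down [AND]: one cut set from each child combined → 2 × 1 = 2 cut set(s).
Manual path 2 unavailable [OR]: union of children's cut sets → 3 cut set(s).
Fire suppression does not activate [OR]: union of children's cut sets → 9 cut set(s).
Minimal cut sets: {A smoke detector fails}; {Abort switch is out, Agent cylinder failed, Right pressure switch offline, Standby discharge nozzle failed}; {#1 manual pull is down}; {Standby zone module is down}; {Main control panel faulted}; {B heat detector offline, Lower release solenoid trips}; {Aft discharge nozzle 2 lost, Lower smoke detector 2 degraded}; {Aft discharge nozzle 2 lost, Agent cylinder 2 offline}; {Emergency pressure switch 2 faulted}.

9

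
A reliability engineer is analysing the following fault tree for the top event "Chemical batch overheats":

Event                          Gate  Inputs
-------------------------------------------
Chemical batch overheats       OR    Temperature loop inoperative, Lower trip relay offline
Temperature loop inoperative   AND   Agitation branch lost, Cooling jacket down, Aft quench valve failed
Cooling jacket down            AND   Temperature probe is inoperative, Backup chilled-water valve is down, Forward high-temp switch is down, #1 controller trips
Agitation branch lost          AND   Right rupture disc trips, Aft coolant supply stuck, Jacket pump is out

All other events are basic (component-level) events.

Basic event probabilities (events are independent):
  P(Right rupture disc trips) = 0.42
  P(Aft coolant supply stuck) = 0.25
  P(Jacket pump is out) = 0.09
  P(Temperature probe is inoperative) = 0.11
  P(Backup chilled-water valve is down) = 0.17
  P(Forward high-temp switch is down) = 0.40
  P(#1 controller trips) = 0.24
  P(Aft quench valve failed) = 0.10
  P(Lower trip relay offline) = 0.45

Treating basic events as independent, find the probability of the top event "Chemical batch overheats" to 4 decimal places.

0.4500

P(Agitation branch lost) [AND] = 0.42 × 0.25 × 0.09 = 0.009450
P(Cooling jacket down) [AND] = 0.11 × 0.17 × 0.40 × 0.24 = 0.001795
P(Temperature loop inoperative) [AND] = 0.009450 × 0.001795 × 0.10 = 0.000002
P(Chemical batch overheats) [OR] = 1 − (1−0.000002) × (1−0.45) = 0.450001
Rounded to 4 decimal places: P(Chemical batch overheats) ≈ 0.4500.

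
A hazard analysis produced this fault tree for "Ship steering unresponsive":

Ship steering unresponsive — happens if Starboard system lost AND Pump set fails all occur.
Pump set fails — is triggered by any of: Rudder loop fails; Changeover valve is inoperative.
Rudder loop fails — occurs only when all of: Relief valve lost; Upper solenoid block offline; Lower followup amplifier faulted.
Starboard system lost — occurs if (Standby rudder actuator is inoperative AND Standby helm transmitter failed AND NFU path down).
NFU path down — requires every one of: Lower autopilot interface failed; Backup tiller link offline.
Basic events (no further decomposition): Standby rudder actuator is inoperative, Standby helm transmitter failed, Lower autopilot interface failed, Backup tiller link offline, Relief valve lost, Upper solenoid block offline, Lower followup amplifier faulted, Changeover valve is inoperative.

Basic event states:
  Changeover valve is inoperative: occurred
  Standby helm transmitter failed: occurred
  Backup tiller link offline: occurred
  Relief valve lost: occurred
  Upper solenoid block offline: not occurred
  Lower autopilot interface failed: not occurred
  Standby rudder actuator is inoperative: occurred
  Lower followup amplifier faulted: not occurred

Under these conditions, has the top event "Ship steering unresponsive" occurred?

NFU path down [AND]: Lower autopilot interface failed=not, Backup tiller link offline=occurs → not all inputs occur → does not occur.
Starboard system lost [AND]: Standby rudder actuator is inoperative=occurs, Standby helm transmitter failed=occurs, NFU path down=not → not all inputs occur → does not occur.
Rudder loop fails [AND]: Relief valve lost=occurs, Upper solenoid block offline=not, Lower followup amplifier faulted=not → not all inputs occur → does not occur.
Pump set fails [OR]: Rudder loop fails=not, Changeover valve is inoperative=occurs → at least one input occurs → occurs.
Ship steering unresponsive [AND]: Starboard system lost=not, Pump set fails=occurs → not all inputs occur → does not occur.

No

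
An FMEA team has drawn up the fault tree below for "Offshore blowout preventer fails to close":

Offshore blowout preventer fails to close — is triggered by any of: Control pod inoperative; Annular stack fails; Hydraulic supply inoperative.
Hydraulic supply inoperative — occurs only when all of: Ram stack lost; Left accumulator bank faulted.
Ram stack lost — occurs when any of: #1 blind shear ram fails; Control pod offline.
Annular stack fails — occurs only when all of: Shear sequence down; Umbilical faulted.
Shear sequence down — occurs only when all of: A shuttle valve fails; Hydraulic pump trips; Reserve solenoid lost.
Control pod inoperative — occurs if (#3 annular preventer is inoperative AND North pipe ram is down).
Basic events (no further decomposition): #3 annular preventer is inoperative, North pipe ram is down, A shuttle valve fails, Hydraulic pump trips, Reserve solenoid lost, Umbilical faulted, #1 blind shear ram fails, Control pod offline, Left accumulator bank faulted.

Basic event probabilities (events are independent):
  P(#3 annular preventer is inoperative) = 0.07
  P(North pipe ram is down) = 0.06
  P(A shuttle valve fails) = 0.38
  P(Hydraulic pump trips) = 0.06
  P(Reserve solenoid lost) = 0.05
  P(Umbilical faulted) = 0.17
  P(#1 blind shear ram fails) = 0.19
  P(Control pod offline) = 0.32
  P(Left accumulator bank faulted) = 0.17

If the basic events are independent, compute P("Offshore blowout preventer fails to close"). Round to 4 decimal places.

P(Control pod inoperative) [AND] = 0.07 × 0.06 = 0.004200
P(Shear sequence down) [AND] = 0.38 × 0.06 × 0.05 = 0.001140
P(Annular stack fails) [AND] = 0.001140 × 0.17 = 0.000194
P(Ram stack lost) [OR] = 1 − (1−0.19) × (1−0.32) = 0.449200
P(Hydraulic supply inoperative) [AND] = 0.449200 × 0.17 = 0.076364
P(Offshore blowout preventer fails to close) [OR] = 1 − (1−0.004200) × (1−0.000194) × (1−0.076364) = 0.080422
Rounded to 4 decimal places: P(Offshore blowout preventer fails to close) ≈ 0.0804.

0.0804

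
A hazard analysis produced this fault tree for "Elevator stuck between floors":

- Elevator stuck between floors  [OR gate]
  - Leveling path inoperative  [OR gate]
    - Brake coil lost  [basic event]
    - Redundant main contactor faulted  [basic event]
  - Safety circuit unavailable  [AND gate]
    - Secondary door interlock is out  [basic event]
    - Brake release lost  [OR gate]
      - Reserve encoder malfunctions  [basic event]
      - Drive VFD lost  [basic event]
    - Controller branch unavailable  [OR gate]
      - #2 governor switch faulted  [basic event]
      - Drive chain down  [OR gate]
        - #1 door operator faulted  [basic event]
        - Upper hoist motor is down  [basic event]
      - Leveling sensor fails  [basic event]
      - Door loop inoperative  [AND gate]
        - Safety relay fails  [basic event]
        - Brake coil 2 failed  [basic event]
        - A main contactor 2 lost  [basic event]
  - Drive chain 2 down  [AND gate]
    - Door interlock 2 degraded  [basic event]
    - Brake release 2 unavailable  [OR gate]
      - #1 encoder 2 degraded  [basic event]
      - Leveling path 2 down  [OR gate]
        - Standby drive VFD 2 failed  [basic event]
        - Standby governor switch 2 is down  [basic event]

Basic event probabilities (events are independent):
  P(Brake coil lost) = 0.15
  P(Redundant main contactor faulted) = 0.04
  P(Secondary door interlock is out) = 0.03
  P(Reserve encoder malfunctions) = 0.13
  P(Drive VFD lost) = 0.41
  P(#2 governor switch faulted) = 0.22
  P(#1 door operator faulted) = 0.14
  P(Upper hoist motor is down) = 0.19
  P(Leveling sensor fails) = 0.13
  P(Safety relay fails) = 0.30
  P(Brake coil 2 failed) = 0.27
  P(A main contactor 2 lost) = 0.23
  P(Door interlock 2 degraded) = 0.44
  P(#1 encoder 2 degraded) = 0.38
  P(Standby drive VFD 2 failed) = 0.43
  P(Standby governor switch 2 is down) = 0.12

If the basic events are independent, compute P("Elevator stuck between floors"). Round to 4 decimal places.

0.4358

P(Leveling path inoperative) [OR] = 1 − (1−0.15) × (1−0.04) = 0.184000
P(Brake release lost) [OR] = 1 − (1−0.13) × (1−0.41) = 0.486700
P(Drive chain down) [OR] = 1 − (1−0.14) × (1−0.19) = 0.303400
P(Door loop inoperative) [AND] = 0.30 × 0.27 × 0.23 = 0.018630
P(Controller branch unavailable) [OR] = 1 − (1−0.22) × (1−0.303400) × (1−0.13) × (1−0.018630) = 0.536094
P(Safety circuit unavailable) [AND] = 0.03 × 0.486700 × 0.536094 = 0.007828
P(Leveling path 2 down) [OR] = 1 − (1−0.43) × (1−0.12) = 0.498400
P(Brake release 2 unavailable) [OR] = 1 − (1−0.38) × (1−0.498400) = 0.689008
P(Drive chain 2 down) [AND] = 0.44 × 0.689008 = 0.303164
P(Elevator stuck between floors) [OR] = 1 − (1−0.184000) × (1−0.007828) × (1−0.303164) = 0.435833
Rounded to 4 decimal places: P(Elevator stuck between floors) ≈ 0.4358.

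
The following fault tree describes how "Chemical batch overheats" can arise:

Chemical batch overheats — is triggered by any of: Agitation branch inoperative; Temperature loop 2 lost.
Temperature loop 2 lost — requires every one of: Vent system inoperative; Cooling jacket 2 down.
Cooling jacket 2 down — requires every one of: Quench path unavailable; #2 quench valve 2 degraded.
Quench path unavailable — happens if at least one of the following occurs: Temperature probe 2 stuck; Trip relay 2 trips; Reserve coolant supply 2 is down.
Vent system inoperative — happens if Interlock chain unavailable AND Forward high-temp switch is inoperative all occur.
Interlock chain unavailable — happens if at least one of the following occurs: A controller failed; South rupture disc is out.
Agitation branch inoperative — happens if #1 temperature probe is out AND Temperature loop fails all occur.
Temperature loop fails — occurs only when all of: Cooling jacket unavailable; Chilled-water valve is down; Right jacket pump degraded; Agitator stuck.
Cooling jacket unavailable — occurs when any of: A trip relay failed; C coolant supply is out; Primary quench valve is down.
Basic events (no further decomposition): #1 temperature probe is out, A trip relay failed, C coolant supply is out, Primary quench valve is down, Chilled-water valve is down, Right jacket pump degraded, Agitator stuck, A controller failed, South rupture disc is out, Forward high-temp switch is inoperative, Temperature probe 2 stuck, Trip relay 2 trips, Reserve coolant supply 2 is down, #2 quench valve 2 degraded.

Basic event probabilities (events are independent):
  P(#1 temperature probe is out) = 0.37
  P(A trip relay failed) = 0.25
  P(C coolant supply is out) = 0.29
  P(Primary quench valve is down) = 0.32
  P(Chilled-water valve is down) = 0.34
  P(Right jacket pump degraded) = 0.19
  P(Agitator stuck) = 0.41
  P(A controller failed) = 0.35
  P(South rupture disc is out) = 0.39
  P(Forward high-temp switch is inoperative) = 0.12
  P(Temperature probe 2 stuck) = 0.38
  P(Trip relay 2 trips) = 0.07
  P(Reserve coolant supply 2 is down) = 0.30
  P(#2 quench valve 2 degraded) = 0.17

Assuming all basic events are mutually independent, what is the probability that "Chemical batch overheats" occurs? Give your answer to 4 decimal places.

0.0135

P(Cooling jacket unavailable) [OR] = 1 − (1−0.25) × (1−0.29) × (1−0.32) = 0.637900
P(Temperature loop fails) [AND] = 0.637900 × 0.34 × 0.19 × 0.41 = 0.016895
P(Agitation branch inoperative) [AND] = 0.37 × 0.016895 = 0.006251
P(Interlock chain unavailable) [OR] = 1 − (1−0.35) × (1−0.39) = 0.603500
P(Vent system inoperative) [AND] = 0.603500 × 0.12 = 0.072420
P(Quench path unavailable) [OR] = 1 − (1−0.38) × (1−0.07) × (1−0.30) = 0.596380
P(Cooling jacket 2 down) [AND] = 0.596380 × 0.17 = 0.101385
P(Temperature loop 2 lost) [AND] = 0.072420 × 0.101385 = 0.007342
P(Chemical batch overheats) [OR] = 1 − (1−0.006251) × (1−0.007342) = 0.013547
Rounded to 4 decimal places: P(Chemical batch overheats) ≈ 0.0135.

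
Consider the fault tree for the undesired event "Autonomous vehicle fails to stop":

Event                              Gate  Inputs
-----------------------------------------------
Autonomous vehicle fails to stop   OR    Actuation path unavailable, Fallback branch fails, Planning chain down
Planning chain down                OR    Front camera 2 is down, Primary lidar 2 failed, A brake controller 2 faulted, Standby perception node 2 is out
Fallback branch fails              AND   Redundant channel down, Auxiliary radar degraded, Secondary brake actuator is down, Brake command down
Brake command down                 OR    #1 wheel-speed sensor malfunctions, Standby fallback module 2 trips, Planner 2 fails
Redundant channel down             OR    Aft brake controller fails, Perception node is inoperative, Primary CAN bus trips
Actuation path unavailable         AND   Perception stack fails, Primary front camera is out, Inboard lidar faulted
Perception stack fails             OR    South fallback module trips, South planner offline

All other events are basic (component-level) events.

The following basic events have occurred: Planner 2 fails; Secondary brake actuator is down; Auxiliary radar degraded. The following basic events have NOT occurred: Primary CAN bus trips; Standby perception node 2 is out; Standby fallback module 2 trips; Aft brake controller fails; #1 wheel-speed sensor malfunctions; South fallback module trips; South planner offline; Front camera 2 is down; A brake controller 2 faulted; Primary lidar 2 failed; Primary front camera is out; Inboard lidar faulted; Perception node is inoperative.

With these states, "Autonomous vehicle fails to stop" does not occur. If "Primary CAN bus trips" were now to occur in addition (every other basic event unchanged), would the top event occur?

Yes

Counterfactual: set "Primary CAN bus trips" to occurred.
Perception stack fails [OR]: South fallback module trips=not, South planner offline=not → no input occurs → does not occur.
Actuation path unavailable [AND]: Perception stack fails=not, Primary front camera is out=not, Inboard lidar faulted=not → not all inputs occur → does not occur.
Redundant channel down [OR]: Aft brake controller fails=not, Perception node is inoperative=not, Primary CAN bus trips=occurs → at least one input occurs → occurs.
Brake command down [OR]: #1 wheel-speed sensor malfunctions=not, Standby fallback module 2 trips=not, Planner 2 fails=occurs → at least one input occurs → occurs.
Fallback branch fails [AND]: Redundant channel down=occurs, Auxiliary radar degraded=occurs, Secondary brake actuator is down=occurs, Brake command down=occurs → all inputs occur → occurs.
Planning chain down [OR]: Front camera 2 is down=not, Primary lidar 2 failed=not, A brake controller 2 faulted=not, Standby perception node 2 is out=not → no input occurs → does not occur.
Autonomous vehicle fails to stop [OR]: Actuation path unavailable=not, Fallback branch fails=occurs, Planning chain down=not → at least one input occurs → occurs.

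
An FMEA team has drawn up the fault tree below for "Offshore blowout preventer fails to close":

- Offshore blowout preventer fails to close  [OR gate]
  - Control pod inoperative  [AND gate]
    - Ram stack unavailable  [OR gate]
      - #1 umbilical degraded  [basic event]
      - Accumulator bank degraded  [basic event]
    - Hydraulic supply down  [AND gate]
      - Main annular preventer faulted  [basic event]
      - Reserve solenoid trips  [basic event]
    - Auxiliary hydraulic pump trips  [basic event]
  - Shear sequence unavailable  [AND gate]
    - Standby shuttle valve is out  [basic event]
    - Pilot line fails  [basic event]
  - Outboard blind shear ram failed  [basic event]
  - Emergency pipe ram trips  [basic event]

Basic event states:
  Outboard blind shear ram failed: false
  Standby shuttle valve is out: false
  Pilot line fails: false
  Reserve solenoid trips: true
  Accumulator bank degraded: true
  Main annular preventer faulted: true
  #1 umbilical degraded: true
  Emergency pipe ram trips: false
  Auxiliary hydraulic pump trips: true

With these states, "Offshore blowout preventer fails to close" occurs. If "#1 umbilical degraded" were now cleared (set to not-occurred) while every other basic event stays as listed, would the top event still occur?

Yes

Counterfactual: set "#1 umbilical degraded" to not occurred.
Ram stack unavailable [OR]: #1 umbilical degraded=not, Accumulator bank degraded=occurs → at least one input occurs → occurs.
Hydraulic supply down [AND]: Main annular preventer faulted=occurs, Reserve solenoid trips=occurs → all inputs occur → occurs.
Control pod inoperative [AND]: Ram stack unavailable=occurs, Hydraulic supply down=occurs, Auxiliary hydraulic pump trips=occurs → all inputs occur → occurs.
Shear sequence unavailable [AND]: Standby shuttle valve is out=not, Pilot line fails=not → not all inputs occur → does not occur.
Offshore blowout preventer fails to close [OR]: Control pod inoperative=occurs, Shear sequence unavailable=not, Outboard blind shear ram failed=not, Emergency pipe ram trips=not → at least one input occurs → occurs.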